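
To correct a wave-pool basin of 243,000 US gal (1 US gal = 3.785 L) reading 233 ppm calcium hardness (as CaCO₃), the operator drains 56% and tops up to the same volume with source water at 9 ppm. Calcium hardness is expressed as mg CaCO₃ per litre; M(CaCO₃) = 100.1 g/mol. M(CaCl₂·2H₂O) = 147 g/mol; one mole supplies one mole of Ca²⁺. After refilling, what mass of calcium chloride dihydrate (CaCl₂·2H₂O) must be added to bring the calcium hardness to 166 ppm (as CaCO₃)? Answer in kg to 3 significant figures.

78.9 kg

Volume: 243,000 US gal × 3.785 L/gal = 919,755 L.
After draining 56% and refilling: 233 × 0.44 + 9 × 0.56 = 107.56 ppm.
Deficit to target: 166 − 107.56 = 58.44 mg/L.
As CaCO₃: 58.44 mg/L × 919,755 L = 53,750 g; ÷ 100.1 = 537 mol Ca²⁺.
Mass: 537 × 147 = 78,930 g.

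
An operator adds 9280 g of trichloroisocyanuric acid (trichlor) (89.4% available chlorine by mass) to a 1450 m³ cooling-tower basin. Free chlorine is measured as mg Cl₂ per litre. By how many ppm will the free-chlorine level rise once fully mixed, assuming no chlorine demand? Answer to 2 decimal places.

5.72 ppm

Volume: 1450 m³ = 1,450,000 L.
Available chlorine delivered: 9280 g × 0.894 = 8296 g as Cl₂.
Concentration rise: 8296 g / 1,450,000 L = 5.722 mg/L = 5.72 ppm.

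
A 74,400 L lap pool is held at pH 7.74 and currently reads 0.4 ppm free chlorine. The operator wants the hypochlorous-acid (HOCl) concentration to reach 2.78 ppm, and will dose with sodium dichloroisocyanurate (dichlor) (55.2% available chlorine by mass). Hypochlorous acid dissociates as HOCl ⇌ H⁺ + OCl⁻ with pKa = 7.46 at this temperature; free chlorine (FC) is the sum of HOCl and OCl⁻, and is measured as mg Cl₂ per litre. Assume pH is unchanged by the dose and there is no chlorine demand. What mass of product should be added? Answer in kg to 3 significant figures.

1.03 kg

[OCl⁻]/[HOCl] = 10^(pH − pKa) = 10^(7.74 − 7.46) = 1.905; fraction as HOCl = 1/(1 + 1.905) = 0.3442.
Free chlorine required for 2.78 ppm HOCl: 2.78 / 0.3442 = 8.077 ppm.
FC to add: 8.077 − 0.4 = 7.677 mg/L as Cl₂.
Cl₂ equivalent: 7.677 mg/L × 74,400 L = 571.2 g.
Product at 55.2% available Cl: 571.2 / 0.552 = 1035 g.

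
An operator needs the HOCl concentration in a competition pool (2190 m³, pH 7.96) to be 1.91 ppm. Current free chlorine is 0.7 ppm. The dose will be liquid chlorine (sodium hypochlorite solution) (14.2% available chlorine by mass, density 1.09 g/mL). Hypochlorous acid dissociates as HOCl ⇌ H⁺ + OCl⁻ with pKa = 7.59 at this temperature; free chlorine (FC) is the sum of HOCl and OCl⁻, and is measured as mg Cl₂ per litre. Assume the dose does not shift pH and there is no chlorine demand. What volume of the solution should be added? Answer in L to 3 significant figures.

80.5 L

Volume: 2190 m³ = 2,190,000 L.
[OCl⁻]/[HOCl] = 10^(pH − pKa) = 10^(7.96 − 7.59) = 2.344; fraction as HOCl = 1/(1 + 2.344) = 0.299.
Free chlorine required for 1.91 ppm HOCl: 1.91 / 0.299 = 6.387 ppm.
FC to add: 6.387 − 0.7 = 5.687 mg/L as Cl₂.
Cl₂ equivalent: 5.687 mg/L × 2,190,000 L = 12,460 g.
Product at 14.2% available Cl: 12,460 / 0.142 = 87,720 g.
Volume: 87,720 g ÷ 1.09 g/mL = 80,470 mL.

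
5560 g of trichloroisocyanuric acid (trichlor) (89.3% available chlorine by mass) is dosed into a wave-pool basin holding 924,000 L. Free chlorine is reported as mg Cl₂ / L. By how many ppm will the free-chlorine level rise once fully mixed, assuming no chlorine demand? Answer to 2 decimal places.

5.37 ppm

Available chlorine delivered: 5560 g × 0.893 = 4965 g as Cl₂.
Concentration rise: 4965 g / 924,000 L = 5.373 mg/L = 5.37 ppm.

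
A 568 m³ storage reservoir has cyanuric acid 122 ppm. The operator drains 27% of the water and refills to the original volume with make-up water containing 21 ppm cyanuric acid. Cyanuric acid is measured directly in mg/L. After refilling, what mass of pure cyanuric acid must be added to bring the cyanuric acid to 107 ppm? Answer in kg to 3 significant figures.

Volume: 568 m³ = 568,000 L.
After draining 27% and refilling: 122 × 0.73 + 21 × 0.27 = 94.73 ppm.
Deficit to target: 107 − 94.73 = 12.27 mg/L.
Mass: 12.27 mg/L × 568,000 L = 6969 g cyanuric acid.

6.97 kg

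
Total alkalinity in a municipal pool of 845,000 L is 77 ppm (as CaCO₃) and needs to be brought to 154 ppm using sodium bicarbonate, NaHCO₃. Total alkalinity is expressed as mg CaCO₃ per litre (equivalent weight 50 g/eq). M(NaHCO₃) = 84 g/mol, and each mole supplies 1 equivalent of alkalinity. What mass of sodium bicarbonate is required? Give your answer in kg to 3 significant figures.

Alkalinity to add: (154 − 77) = 77 mg/L as CaCO₃ × 845,000 L = 65,060 g as CaCO₃.
Equivalents: 65,060 g ÷ 50 g/eq = 1301 eq.
NaHCO₃ supplies 1 eq per mole → 1301 mol.
Mass: 1301 mol × 84 g/mol = 109,300 g.

109 kg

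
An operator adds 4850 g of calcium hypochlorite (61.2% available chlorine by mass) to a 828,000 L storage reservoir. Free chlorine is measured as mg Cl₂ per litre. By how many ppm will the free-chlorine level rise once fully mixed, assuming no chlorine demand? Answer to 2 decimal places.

3.58 ppm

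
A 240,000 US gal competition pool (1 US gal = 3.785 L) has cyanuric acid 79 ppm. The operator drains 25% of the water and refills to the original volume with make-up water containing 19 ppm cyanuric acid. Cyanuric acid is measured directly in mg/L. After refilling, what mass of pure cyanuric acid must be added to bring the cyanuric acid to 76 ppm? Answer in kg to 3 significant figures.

10.9 kg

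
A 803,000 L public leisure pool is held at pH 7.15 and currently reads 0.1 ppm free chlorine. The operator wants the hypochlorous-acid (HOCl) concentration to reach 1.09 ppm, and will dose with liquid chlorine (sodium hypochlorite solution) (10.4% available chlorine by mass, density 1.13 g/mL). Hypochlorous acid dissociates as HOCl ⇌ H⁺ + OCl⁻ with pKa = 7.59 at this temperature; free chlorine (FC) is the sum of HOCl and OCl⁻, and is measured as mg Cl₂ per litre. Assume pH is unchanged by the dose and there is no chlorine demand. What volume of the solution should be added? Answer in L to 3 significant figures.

9.47 L

[OCl⁻]/[HOCl] = 10^(pH − pKa) = 10^(7.15 − 7.59) = 0.3631; fraction as HOCl = 1/(1 + 0.3631) = 0.7336.
Free chlorine required for 1.09 ppm HOCl: 1.09 / 0.7336 = 1.486 ppm.
FC to add: 1.486 − 0.1 = 1.386 mg/L as Cl₂.
Cl₂ equivalent: 1.386 mg/L × 803,000 L = 1113 g.
Product at 10.4% available Cl: 1113 / 0.104 = 10,700 g.
Volume: 10,700 g ÷ 1.13 g/mL = 9469 mL.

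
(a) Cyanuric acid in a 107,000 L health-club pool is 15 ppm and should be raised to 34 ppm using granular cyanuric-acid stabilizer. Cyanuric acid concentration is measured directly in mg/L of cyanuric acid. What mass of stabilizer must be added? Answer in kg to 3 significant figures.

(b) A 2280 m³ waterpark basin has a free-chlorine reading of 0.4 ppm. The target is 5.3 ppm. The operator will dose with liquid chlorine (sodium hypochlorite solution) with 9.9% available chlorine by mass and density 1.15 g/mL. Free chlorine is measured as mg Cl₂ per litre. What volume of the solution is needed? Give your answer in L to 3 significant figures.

(a) CYA to add: (34 − 15) = 19 mg/L × 107,000 L = 2033 g cyanuric acid.

(b) Volume: 2280 m³ = 2,280,000 L.
(b) Chlorine deficit: 5.3 − 0.4 = 4.9 ppm = 4.9 mg/L as Cl₂.
(b) Cl₂ equivalent needed: 4.9 mg/L × 2,280,000 L = 11,170,000 mg = 11,170 g.
(b) Product at 9.9% available chlorine: 11,170 / 0.099 = 112,800 g.
(b) Volume at density 1.15 g/mL: 112,800 g ÷ 1.15 g/mL = 98,130 mL.

(a) 2.03 kg; (b) 98.1 L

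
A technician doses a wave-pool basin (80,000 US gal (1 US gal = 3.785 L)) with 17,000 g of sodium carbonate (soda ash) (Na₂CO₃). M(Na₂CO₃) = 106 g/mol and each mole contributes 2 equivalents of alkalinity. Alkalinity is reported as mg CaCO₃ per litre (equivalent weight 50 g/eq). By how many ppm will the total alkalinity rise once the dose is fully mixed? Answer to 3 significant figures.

Volume: 80,000 US gal × 3.785 L/gal = 302,800 L.
Moles of Na₂CO₃: 17,000 g ÷ 106 g/mol = 160.4 mol → 320.8 eq of alkalinity.
As CaCO₃: 320.8 eq × 50 g/eq = 16,040 g.
Rise: 16,040 g / 302,800 L × 1000 = 52.96 mg/L.

53.0 ppm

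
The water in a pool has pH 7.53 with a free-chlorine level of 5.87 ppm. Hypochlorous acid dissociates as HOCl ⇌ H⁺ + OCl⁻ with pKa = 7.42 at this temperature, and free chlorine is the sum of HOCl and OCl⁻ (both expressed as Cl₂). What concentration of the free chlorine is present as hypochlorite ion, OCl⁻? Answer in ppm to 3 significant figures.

[OCl⁻]/[HOCl] = 10^(pH − pKa) = 10^(7.53 − 7.42) = 10^0.11 = 1.288.
Fraction as HOCl = 1 / (1 + 1.288) = 0.437.
OCl⁻ = (1 − 0.437) × 5.87 ppm = 3.305 ppm.

3.30 ppm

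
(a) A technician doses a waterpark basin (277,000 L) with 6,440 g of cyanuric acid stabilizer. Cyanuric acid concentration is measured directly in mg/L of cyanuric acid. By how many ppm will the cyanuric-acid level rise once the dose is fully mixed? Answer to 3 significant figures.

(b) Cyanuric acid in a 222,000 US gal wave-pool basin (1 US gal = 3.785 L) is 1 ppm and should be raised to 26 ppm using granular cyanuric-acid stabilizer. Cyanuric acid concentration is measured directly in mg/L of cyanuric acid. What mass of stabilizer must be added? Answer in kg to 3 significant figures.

(a) 23.2 ppm; (b) 21.0 kg

(a) Rise: 6,440 g / 277,000 L × 1000 = 23.25 mg/L.

(b) Volume: 222,000 US gal × 3.785 L/gal = 840,270 L.
(b) CYA to add: (26 − 1) = 25 mg/L × 840,270 L = 21,010 g cyanuric acid.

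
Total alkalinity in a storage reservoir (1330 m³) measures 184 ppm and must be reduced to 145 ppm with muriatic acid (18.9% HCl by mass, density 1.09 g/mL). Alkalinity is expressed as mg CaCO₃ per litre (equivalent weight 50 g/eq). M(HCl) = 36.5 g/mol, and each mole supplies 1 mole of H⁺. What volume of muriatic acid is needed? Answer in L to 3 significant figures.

Volume: 1330 m³ = 1,330,000 L.
Alkalinity to neutralize: (184 − 145) = 39 mg/L as CaCO₃ × 1,330,000 L = 51,870 g as CaCO₃.
Equivalents of H⁺ required: 51,870 ÷ 50 g/eq = 1037 eq = 1037 mol HCl.
Mass of HCl: 1037 × 36.5 = 37,870 g.
Mass of 18.9% solution: 37,870 / 0.189 = 200,300 g.
Volume: 200,300 g ÷ 1.09 g/mL = 183,800 mL.

184 L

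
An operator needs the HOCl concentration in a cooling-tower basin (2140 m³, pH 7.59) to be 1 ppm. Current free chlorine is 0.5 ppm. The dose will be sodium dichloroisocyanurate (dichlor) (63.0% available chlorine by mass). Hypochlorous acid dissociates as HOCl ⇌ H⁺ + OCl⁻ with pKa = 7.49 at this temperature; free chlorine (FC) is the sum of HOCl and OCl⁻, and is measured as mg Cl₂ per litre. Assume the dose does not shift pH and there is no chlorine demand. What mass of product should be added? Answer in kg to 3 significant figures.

5.97 kg

Volume: 2140 m³ = 2,140,000 L.
[OCl⁻]/[HOCl] = 10^(pH − pKa) = 10^(7.59 − 7.49) = 1.259; fraction as HOCl = 1/(1 + 1.259) = 0.4427.
Free chlorine required for 1 ppm HOCl: 1 / 0.4427 = 2.259 ppm.
FC to add: 2.259 − 0.5 = 1.759 mg/L as Cl₂.
Cl₂ equivalent: 1.759 mg/L × 2,140,000 L = 3764 g.
Product at 63.0% available Cl: 3764 / 0.63 = 5975 g.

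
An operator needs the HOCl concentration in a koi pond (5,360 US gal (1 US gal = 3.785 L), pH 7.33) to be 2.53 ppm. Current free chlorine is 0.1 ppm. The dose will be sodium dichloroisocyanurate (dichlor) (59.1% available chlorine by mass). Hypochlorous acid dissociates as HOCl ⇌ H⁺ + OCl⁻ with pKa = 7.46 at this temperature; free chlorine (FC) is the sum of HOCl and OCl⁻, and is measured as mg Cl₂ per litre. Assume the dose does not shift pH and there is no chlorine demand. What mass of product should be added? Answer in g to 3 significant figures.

Volume: 5,360 US gal × 3.785 L/gal = 20,288 L.
[OCl⁻]/[HOCl] = 10^(pH − pKa) = 10^(7.33 − 7.46) = 0.7413; fraction as HOCl = 1/(1 + 0.7413) = 0.5743.
Free chlorine required for 2.53 ppm HOCl: 2.53 / 0.5743 = 4.406 ppm.
FC to add: 4.406 − 0.1 = 4.306 mg/L as Cl₂.
Cl₂ equivalent: 4.306 mg/L × 20,288 L = 87.35 g.
Product at 59.1% available Cl: 87.35 / 0.591 = 147.8 g.

148 g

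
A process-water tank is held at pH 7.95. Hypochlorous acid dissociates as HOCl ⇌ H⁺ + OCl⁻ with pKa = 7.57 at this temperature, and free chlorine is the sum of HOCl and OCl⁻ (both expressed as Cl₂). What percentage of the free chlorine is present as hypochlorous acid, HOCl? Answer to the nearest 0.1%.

29.4%

[OCl⁻]/[HOCl] = 10^(pH − pKa) = 10^(7.95 − 7.57) = 10^0.38 = 2.399.
Fraction as HOCl = 1 / (1 + 2.399) = 0.2942.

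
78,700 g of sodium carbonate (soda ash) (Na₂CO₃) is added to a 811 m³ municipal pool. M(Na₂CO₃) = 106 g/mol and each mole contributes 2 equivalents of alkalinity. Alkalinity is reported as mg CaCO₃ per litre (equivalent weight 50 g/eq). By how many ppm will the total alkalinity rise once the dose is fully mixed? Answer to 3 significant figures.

91.5 ppm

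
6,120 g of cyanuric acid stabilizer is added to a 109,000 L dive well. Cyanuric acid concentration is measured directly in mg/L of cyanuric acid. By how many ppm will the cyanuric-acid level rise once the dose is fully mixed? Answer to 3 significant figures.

Rise: 6,120 g / 109,000 L × 1000 = 56.15 mg/L.

56.1 ppm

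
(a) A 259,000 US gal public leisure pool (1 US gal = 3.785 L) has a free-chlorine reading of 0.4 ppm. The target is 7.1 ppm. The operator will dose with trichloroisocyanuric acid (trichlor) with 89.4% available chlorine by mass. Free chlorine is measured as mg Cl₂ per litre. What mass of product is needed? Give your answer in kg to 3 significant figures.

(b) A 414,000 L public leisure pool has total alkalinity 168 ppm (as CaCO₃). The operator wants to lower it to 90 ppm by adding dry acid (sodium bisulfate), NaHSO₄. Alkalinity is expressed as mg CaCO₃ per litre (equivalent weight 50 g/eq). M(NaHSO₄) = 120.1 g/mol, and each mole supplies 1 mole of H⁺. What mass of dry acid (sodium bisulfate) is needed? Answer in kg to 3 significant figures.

(a) 7.35 kg; (b) 77.6 kg

(a) Volume: 259,000 US gal × 3.785 L/gal = 980,315 L.
(a) Chlorine deficit: 7.1 − 0.4 = 6.7 ppm = 6.7 mg/L as Cl₂.
(a) Cl₂ equivalent needed: 6.7 mg/L × 980,315 L = 6,568,000 mg = 6568 g.
(a) Product at 89.4% available chlorine: 6568 / 0.894 = 7347 g.

(b) Alkalinity to neutralize: (168 − 90) = 78 mg/L as CaCO₃ × 414,000 L = 32,290 g as CaCO₃.
(b) Equivalents of H⁺ required: 32,290 ÷ 50 g/eq = 645.8 eq = 645.8 mol NaHSO₄.
(b) Mass of NaHSO₄: 645.8 × 120.1 = 77,570 g.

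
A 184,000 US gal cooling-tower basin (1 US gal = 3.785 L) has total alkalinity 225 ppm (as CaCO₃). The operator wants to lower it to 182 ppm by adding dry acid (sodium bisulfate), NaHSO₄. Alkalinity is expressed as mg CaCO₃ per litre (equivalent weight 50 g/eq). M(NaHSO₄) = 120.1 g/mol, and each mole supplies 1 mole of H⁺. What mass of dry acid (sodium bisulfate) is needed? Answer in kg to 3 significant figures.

71.9 kg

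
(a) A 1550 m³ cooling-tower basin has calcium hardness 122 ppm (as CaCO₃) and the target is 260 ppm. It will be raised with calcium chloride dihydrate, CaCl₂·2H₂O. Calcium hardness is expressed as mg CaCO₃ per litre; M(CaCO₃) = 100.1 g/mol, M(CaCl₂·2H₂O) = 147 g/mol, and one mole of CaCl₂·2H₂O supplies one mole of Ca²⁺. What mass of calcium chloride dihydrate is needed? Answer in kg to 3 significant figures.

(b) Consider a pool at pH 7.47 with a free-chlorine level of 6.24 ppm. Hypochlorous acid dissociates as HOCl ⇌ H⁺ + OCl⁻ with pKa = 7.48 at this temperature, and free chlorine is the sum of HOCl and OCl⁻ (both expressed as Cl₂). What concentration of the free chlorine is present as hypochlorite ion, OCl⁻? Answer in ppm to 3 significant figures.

(a) Volume: 1550 m³ = 1,550,000 L.
(a) Hardness to add: (260 − 122) = 138 mg/L as CaCO₃ × 1,550,000 L = 213,900 g as CaCO₃.
(a) Moles of Ca²⁺ (1 mol Ca²⁺ ≡ 1 mol CaCO₃): 213,900 / 100.1 g/mol = 2137 mol.
(a) Mass of CaCl₂·2H₂O: 2137 × 147 = 314,100 g.

(b) [OCl⁻]/[HOCl] = 10^(pH − pKa) = 10^(7.47 − 7.48) = 10^-0.01 = 0.9772.
(b) Fraction as HOCl = 1 / (1 + 0.9772) = 0.5058.
(b) OCl⁻ = (1 − 0.5058) × 6.24 ppm = 3.084 ppm.

(a) 314 kg; (b) 3.08 ppm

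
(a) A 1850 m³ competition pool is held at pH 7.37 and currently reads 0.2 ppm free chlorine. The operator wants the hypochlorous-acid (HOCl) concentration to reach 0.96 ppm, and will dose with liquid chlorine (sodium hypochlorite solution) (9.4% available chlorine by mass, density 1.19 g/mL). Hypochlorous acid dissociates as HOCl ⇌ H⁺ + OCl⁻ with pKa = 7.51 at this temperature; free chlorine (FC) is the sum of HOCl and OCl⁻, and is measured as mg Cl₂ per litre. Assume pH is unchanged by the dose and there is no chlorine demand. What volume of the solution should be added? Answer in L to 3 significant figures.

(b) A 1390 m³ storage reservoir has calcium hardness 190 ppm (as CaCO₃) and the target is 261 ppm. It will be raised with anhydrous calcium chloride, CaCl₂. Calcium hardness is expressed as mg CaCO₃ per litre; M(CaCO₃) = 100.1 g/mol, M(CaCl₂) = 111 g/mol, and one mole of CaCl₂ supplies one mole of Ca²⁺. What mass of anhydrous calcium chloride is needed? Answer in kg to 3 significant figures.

(a) 24.1 L; (b) 109 kg

(a) Volume: 1850 m³ = 1,850,000 L.
(a) [OCl⁻]/[HOCl] = 10^(pH − pKa) = 10^(7.37 − 7.51) = 0.7244; fraction as HOCl = 1/(1 + 0.7244) = 0.5799.
(a) Free chlorine required for 0.96 ppm HOCl: 0.96 / 0.5799 = 1.655 ppm.
(a) FC to add: 1.655 − 0.2 = 1.455 mg/L as Cl₂.
(a) Cl₂ equivalent: 1.455 mg/L × 1,850,000 L = 2693 g.
(a) Product at 9.4% available Cl: 2693 / 0.094 = 28,640 g.
(a) Volume: 28,640 g ÷ 1.19 g/mL = 24,070 mL.

(b) Volume: 1390 m³ = 1,390,000 L.
(b) Hardness to add: (261 − 190) = 71 mg/L as CaCO₃ × 1,390,000 L = 98,690 g as CaCO₃.
(b) Moles of Ca²⁺ (1 mol Ca²⁺ ≡ 1 mol CaCO₃): 98,690 / 100.1 g/mol = 985.9 mol.
(b) Mass of CaCl₂: 985.9 × 111 = 109,400 g.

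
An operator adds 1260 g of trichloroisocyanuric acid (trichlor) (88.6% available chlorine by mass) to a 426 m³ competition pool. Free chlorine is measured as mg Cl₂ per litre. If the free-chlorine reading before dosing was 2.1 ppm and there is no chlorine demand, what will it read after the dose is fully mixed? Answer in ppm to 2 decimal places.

Volume: 426 m³ = 426,000 L.
Available chlorine delivered: 1260 g × 0.886 = 1116 g as Cl₂.
Concentration rise: 1116 g / 426,000 L = 2.621 mg/L = 2.62 ppm.
Final FC: 2.1 + 2.62 = 4.72 ppm.

4.72 ppm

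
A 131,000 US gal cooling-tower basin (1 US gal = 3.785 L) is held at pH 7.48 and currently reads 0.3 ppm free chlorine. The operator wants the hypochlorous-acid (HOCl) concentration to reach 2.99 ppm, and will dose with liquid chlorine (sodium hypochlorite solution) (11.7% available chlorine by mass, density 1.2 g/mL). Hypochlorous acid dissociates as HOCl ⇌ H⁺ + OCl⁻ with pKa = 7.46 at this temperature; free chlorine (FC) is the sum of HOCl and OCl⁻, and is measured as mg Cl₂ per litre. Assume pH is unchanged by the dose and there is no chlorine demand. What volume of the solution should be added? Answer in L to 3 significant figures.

20.6 L

Volume: 131,000 US gal × 3.785 L/gal = 495,835 L.
[OCl⁻]/[HOCl] = 10^(pH − pKa) = 10^(7.48 − 7.46) = 1.047; fraction as HOCl = 1/(1 + 1.047) = 0.4885.
Free chlorine required for 2.99 ppm HOCl: 2.99 / 0.4885 = 6.121 ppm.
FC to add: 6.121 − 0.3 = 5.821 mg/L as Cl₂.
Cl₂ equivalent: 5.821 mg/L × 495,835 L = 2886 g.
Product at 11.7% available Cl: 2886 / 0.117 = 24,670 g.
Volume: 24,670 g ÷ 1.2 g/mL = 20,560 mL.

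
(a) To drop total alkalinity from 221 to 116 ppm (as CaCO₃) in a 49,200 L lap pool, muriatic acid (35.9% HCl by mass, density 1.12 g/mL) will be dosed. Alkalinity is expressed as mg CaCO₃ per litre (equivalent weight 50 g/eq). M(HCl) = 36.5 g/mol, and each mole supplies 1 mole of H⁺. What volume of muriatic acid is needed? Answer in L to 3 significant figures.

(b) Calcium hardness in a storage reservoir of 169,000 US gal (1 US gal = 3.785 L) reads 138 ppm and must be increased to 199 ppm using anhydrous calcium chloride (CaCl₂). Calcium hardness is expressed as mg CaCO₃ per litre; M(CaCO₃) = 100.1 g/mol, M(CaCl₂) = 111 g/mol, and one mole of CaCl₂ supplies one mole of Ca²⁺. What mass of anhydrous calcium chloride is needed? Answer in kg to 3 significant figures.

(a) 9.38 L; (b) 43.3 kg

(a) Alkalinity to neutralize: (221 − 116) = 105 mg/L as CaCO₃ × 49,200 L = 5166 g as CaCO₃.
(a) Equivalents of H⁺ required: 5166 ÷ 50 g/eq = 103.3 eq = 103.3 mol HCl.
(a) Mass of HCl: 103.3 × 36.5 = 3771 g.
(a) Mass of 35.9% solution: 3771 / 0.359 = 10,500 g.
(a) Volume: 10,500 g ÷ 1.12 g/mL = 9379 mL.

(b) Volume: 169,000 US gal × 3.785 L/gal = 639,665 L.
(b) Hardness to add: (199 − 138) = 61 mg/L as CaCO₃ × 639,665 L = 39,020 g as CaCO₃.
(b) Moles of Ca²⁺ (1 mol Ca²⁺ ≡ 1 mol CaCO₃): 39,020 / 100.1 g/mol = 389.8 mol.
(b) Mass of CaCl₂: 389.8 × 111 = 43,270 g.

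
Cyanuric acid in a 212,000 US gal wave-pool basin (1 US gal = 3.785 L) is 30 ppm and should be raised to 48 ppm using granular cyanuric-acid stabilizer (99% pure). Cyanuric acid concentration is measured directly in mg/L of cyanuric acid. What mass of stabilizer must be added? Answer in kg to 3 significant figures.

14.6 kg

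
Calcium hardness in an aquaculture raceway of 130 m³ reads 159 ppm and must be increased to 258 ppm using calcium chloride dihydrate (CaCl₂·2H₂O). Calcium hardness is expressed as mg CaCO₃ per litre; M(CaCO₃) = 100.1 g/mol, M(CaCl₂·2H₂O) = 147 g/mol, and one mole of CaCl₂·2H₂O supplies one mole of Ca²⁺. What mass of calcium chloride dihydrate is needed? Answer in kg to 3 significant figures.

Volume: 130 m³ = 130,000 L.
Hardness to add: (258 − 159) = 99 mg/L as CaCO₃ × 130,000 L = 12,870 g as CaCO₃.
Moles of Ca²⁺ (1 mol Ca²⁺ ≡ 1 mol CaCO₃): 12,870 / 100.1 g/mol = 128.6 mol.
Mass of CaCl₂·2H₂O: 128.6 × 147 = 18,900 g.

18.9 kg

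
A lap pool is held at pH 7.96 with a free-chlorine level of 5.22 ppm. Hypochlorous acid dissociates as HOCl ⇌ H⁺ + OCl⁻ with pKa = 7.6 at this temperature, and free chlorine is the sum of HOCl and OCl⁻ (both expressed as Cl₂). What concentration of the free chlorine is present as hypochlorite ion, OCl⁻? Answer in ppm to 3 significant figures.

[OCl⁻]/[HOCl] = 10^(pH − pKa) = 10^(7.96 − 7.6) = 10^0.36 = 2.291.
Fraction as HOCl = 1 / (1 + 2.291) = 0.3039.
OCl⁻ = (1 − 0.3039) × 5.22 ppm = 3.634 ppm.

3.63 ppm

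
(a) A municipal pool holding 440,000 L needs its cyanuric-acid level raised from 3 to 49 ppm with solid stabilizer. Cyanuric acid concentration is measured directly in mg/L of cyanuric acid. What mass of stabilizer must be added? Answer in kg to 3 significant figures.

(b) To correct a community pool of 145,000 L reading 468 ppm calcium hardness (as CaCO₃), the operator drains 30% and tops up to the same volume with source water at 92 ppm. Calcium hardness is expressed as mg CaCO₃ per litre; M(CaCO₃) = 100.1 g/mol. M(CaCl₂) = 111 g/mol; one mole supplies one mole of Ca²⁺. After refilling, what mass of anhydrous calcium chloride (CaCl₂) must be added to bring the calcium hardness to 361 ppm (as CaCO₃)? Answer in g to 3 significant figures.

(a) CYA to add: (49 − 3) = 46 mg/L × 440,000 L = 20,240 g cyanuric acid.

(b) After draining 30% and refilling: 468 × 0.70 + 92 × 0.30 = 355.2 ppm.
(b) Deficit to target: 361 − 355.2 = 5.8 mg/L.
(b) As CaCO₃: 5.8 mg/L × 145,000 L = 841 g; ÷ 100.1 = 8.402 mol Ca²⁺.
(b) Mass: 8.402 × 111 = 932.6 g.

(a) 20.2 kg; (b) 933 g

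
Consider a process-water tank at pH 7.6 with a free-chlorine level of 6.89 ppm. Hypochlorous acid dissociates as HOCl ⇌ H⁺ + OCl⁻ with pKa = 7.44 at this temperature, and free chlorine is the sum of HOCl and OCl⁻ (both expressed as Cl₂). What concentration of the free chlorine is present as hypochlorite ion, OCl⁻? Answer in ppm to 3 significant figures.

[OCl⁻]/[HOCl] = 10^(pH − pKa) = 10^(7.6 − 7.44) = 10^0.16 = 1.445.
Fraction as HOCl = 1 / (1 + 1.445) = 0.4089.
OCl⁻ = (1 − 0.4089) × 6.89 ppm = 4.073 ppm.

4.07 ppm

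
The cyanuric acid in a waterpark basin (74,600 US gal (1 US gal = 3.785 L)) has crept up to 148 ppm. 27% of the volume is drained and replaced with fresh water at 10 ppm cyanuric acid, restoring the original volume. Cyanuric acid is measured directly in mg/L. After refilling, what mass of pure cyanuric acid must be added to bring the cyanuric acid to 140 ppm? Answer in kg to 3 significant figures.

8.26 kg

Volume: 74,600 US gal × 3.785 L/gal = 282,361 L.
After draining 27% and refilling: 148 × 0.73 + 10 × 0.27 = 110.74 ppm.
Deficit to target: 140 − 110.74 = 29.26 mg/L.
Mass: 29.26 mg/L × 282,361 L = 8262 g cyanuric acid.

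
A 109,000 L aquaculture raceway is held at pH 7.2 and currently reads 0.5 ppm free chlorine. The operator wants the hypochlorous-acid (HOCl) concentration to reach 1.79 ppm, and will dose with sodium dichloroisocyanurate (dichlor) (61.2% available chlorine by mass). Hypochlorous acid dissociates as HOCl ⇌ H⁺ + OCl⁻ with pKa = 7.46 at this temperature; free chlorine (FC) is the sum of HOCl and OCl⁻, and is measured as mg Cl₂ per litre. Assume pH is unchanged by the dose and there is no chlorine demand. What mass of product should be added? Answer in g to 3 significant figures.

405 g

[OCl⁻]/[HOCl] = 10^(pH − pKa) = 10^(7.2 − 7.46) = 0.5495; fraction as HOCl = 1/(1 + 0.5495) = 0.6454.
Free chlorine required for 1.79 ppm HOCl: 1.79 / 0.6454 = 2.774 ppm.
FC to add: 2.774 − 0.5 = 2.274 mg/L as Cl₂.
Cl₂ equivalent: 2.274 mg/L × 109,000 L = 247.8 g.
Product at 61.2% available Cl: 247.8 / 0.612 = 405 g.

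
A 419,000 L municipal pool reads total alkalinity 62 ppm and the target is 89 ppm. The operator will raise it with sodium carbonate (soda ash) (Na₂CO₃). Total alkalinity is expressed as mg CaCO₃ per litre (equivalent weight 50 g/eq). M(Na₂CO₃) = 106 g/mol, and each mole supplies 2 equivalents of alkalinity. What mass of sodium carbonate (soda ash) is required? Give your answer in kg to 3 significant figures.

Alkalinity to add: (89 − 62) = 27 mg/L as CaCO₃ × 419,000 L = 11,310 g as CaCO₃.
Equivalents: 11,310 g ÷ 50 g/eq = 226.3 eq.
Each mole of Na₂CO₃ supplies 2 eq, so 226.3 / 2 = 113.1 mol.
Mass: 113.1 mol × 106 g/mol = 11,990 g.

12.0 kg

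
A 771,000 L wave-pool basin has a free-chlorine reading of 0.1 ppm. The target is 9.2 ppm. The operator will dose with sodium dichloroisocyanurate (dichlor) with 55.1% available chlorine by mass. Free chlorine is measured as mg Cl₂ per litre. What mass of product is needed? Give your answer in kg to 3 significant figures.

Chlorine deficit: 9.2 − 0.1 = 9.1 ppm = 9.1 mg/L as Cl₂.
Cl₂ equivalent needed: 9.1 mg/L × 771,000 L = 7,016,000 mg = 7016 g.
Product at 55.1% available chlorine: 7016 / 0.551 = 12,730 g.

12.7 kg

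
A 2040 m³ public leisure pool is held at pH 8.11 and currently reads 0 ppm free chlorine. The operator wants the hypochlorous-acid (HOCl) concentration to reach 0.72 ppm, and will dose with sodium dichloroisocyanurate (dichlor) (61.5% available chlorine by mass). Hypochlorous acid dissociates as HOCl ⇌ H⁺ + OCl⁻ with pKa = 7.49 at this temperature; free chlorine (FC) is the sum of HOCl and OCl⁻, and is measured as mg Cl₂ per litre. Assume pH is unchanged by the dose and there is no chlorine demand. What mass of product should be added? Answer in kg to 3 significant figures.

Volume: 2040 m³ = 2,040,000 L.
[OCl⁻]/[HOCl] = 10^(pH − pKa) = 10^(8.11 − 7.49) = 4.169; fraction as HOCl = 1/(1 + 4.169) = 0.1935.
Free chlorine required for 0.72 ppm HOCl: 0.72 / 0.1935 = 3.721 ppm.
FC to add: 3.721 − 0 = 3.721 mg/L as Cl₂.
Cl₂ equivalent: 3.721 mg/L × 2,040,000 L = 7592 g.
Product at 61.5% available Cl: 7592 / 0.615 = 12,340 g.

12.3 kg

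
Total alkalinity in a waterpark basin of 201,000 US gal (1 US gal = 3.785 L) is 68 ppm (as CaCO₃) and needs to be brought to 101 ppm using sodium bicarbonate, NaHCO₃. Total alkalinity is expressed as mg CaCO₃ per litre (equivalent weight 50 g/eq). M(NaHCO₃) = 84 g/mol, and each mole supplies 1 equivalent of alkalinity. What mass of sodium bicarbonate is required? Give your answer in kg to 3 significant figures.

Volume: 201,000 US gal × 3.785 L/gal = 760,785 L.
Alkalinity to add: (101 − 68) = 33 mg/L as CaCO₃ × 760,785 L = 25,110 g as CaCO₃.
Equivalents: 25,110 g ÷ 50 g/eq = 502.1 eq.
NaHCO₃ supplies 1 eq per mole → 502.1 mol.
Mass: 502.1 mol × 84 g/mol = 42,180 g.

42.2 kg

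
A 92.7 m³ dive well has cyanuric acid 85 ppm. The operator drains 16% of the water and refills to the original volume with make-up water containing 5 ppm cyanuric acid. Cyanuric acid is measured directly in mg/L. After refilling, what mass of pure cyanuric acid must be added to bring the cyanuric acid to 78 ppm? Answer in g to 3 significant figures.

Volume: 92.7 m³ = 92,700 L.
After draining 16% and refilling: 85 × 0.84 + 5 × 0.16 = 72.2 ppm.
Deficit to target: 78 − 72.2 = 5.8 mg/L.
Mass: 5.8 mg/L × 92,700 L = 537.7 g cyanuric acid.

538 g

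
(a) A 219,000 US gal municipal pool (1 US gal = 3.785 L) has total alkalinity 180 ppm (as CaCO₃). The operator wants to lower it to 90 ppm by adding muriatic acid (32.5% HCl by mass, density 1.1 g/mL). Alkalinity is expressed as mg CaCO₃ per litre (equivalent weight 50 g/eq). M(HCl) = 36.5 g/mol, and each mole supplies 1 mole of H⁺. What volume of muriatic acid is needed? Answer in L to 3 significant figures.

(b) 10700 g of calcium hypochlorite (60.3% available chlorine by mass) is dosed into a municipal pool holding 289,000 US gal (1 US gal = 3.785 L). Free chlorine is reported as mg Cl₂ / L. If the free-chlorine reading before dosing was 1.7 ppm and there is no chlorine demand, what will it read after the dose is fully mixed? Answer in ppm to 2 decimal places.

(a) Volume: 219,000 US gal × 3.785 L/gal = 828,915 L.
(a) Alkalinity to neutralize: (180 − 90) = 90 mg/L as CaCO₃ × 828,915 L = 74,600 g as CaCO₃.
(a) Equivalents of H⁺ required: 74,600 ÷ 50 g/eq = 1492 eq = 1492 mol HCl.
(a) Mass of HCl: 1492 × 36.5 = 54,460 g.
(a) Mass of 32.5% solution: 54,460 / 0.325 = 167,600 g.
(a) Volume: 167,600 g ÷ 1.1 g/mL = 152,300 mL.

(b) Volume: 289,000 US gal × 3.785 L/gal = 1,093,865 L.
(b) Available chlorine delivered: 10,700 g × 0.603 = 6452 g as Cl₂.
(b) Concentration rise: 6452 g / 1,093,865 L = 5.898 mg/L = 5.90 ppm.
(b) Final FC: 1.7 + 5.90 = 7.60 ppm.

(a) 152 L; (b) 7.60 ppm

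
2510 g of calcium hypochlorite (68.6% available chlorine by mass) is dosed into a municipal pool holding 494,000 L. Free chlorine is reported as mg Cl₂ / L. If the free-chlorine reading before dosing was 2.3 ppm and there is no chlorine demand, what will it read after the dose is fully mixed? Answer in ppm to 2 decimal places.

5.79 ppm

Available chlorine delivered: 2510 g × 0.686 = 1722 g as Cl₂.
Concentration rise: 1722 g / 494,000 L = 3.486 mg/L = 3.49 ppm.
Final FC: 2.3 + 3.49 = 5.79 ppm.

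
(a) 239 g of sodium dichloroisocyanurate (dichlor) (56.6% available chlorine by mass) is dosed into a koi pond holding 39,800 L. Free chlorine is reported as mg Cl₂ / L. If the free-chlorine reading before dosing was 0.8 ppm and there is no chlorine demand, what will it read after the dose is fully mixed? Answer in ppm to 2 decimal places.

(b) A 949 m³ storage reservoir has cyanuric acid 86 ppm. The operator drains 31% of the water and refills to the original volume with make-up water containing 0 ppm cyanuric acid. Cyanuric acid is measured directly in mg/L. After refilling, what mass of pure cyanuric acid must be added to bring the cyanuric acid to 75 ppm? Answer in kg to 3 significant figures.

(a) 4.20 ppm; (b) 14.9 kg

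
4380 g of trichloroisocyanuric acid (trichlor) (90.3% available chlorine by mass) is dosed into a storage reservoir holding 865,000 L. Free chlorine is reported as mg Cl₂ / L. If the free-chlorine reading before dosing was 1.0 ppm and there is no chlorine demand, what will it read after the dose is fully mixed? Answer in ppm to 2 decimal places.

Available chlorine delivered: 4380 g × 0.903 = 3955 g as Cl₂.
Concentration rise: 3955 g / 865,000 L = 4.572 mg/L = 4.57 ppm.
Final FC: 1.0 + 4.57 = 5.57 ppm.

5.57 ppm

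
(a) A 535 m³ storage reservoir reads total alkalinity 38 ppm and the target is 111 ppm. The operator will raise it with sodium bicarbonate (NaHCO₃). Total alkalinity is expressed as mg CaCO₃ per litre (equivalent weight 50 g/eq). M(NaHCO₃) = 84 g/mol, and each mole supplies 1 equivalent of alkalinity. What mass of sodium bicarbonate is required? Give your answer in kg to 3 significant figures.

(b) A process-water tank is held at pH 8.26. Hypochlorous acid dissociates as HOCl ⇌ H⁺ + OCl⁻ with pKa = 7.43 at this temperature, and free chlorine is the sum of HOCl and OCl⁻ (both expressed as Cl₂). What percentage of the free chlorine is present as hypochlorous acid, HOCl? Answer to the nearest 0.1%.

(a) 65.6 kg; (b) 12.9%

(a) Volume: 535 m³ = 535,000 L.
(a) Alkalinity to add: (111 − 38) = 73 mg/L as CaCO₃ × 535,000 L = 39,060 g as CaCO₃.
(a) Equivalents: 39,060 g ÷ 50 g/eq = 781.1 eq.
(a) NaHCO₃ supplies 1 eq per mole → 781.1 mol.
(a) Mass: 781.1 mol × 84 g/mol = 65,610 g.

(b) [OCl⁻]/[HOCl] = 10^(pH − pKa) = 10^(8.26 − 7.43) = 10^0.83 = 6.761.
(b) Fraction as HOCl = 1 / (1 + 6.761) = 0.1289.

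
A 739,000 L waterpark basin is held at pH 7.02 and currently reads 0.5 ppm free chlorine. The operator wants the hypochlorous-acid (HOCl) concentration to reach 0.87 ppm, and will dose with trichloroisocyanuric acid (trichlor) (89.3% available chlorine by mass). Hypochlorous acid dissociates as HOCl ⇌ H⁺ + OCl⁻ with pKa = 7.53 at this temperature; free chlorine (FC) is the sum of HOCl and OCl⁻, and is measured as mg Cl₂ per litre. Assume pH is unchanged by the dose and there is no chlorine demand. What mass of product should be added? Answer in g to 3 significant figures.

[OCl⁻]/[HOCl] = 10^(pH − pKa) = 10^(7.02 − 7.53) = 0.309; fraction as HOCl = 1/(1 + 0.309) = 0.7639.
Free chlorine required for 0.87 ppm HOCl: 0.87 / 0.7639 = 1.139 ppm.
FC to add: 1.139 − 0.5 = 0.6389 mg/L as Cl₂.
Cl₂ equivalent: 0.6389 mg/L × 739,000 L = 472.1 g.
Product at 89.3% available Cl: 472.1 / 0.893 = 528.7 g.

529 g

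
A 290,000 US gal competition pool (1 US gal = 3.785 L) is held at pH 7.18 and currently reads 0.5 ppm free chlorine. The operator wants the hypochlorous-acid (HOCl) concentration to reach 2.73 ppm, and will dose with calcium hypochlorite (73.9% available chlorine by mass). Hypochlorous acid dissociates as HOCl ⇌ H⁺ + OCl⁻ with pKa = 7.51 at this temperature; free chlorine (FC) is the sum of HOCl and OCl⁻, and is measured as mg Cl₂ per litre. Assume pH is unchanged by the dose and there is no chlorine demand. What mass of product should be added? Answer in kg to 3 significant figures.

5.21 kg

Volume: 290,000 US gal × 3.785 L/gal = 1,097,650 L.
[OCl⁻]/[HOCl] = 10^(pH − pKa) = 10^(7.18 − 7.51) = 0.4677; fraction as HOCl = 1/(1 + 0.4677) = 0.6813.
Free chlorine required for 2.73 ppm HOCl: 2.73 / 0.6813 = 4.007 ppm.
FC to add: 4.007 − 0.5 = 3.507 mg/L as Cl₂.
Cl₂ equivalent: 3.507 mg/L × 1,097,650 L = 3849 g.
Product at 73.9% available Cl: 3849 / 0.739 = 5209 g.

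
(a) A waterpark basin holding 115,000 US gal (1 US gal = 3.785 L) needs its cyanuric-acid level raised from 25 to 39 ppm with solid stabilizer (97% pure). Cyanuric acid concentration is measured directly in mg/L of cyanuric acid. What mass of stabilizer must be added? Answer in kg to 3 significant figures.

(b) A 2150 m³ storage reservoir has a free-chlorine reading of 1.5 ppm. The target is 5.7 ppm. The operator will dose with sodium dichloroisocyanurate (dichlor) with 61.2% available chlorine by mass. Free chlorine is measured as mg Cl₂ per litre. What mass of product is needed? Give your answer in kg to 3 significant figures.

(a) 6.28 kg; (b) 14.8 kg

(a) Volume: 115,000 US gal × 3.785 L/gal = 435,275 L.
(a) CYA to add: (39 − 25) = 14 mg/L × 435,275 L = 6094 g cyanuric acid.
(a) At 97% purity: 6094 / 0.97 = 6282 g product.

(b) Volume: 2150 m³ = 2,150,000 L.
(b) Chlorine deficit: 5.7 − 1.5 = 4.2 ppm = 4.2 mg/L as Cl₂.
(b) Cl₂ equivalent needed: 4.2 mg/L × 2,150,000 L = 9,030,000 mg = 9030 g.
(b) Product at 61.2% available chlorine: 9030 / 0.612 = 14,750 g.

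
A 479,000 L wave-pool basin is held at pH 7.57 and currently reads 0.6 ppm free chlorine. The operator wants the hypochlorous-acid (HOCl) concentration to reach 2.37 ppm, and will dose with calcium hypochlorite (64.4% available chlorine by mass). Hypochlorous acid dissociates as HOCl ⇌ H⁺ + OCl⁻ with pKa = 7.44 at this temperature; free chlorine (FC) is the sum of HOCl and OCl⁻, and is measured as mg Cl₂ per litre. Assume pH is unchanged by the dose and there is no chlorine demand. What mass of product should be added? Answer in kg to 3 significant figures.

[OCl⁻]/[HOCl] = 10^(pH − pKa) = 10^(7.57 − 7.44) = 1.349; fraction as HOCl = 1/(1 + 1.349) = 0.4257.
Free chlorine required for 2.37 ppm HOCl: 2.37 / 0.4257 = 5.567 ppm.
FC to add: 5.567 − 0.6 = 4.967 mg/L as Cl₂.
Cl₂ equivalent: 4.967 mg/L × 479,000 L = 2379 g.
Product at 64.4% available Cl: 2379 / 0.644 = 3694 g.

3.69 kg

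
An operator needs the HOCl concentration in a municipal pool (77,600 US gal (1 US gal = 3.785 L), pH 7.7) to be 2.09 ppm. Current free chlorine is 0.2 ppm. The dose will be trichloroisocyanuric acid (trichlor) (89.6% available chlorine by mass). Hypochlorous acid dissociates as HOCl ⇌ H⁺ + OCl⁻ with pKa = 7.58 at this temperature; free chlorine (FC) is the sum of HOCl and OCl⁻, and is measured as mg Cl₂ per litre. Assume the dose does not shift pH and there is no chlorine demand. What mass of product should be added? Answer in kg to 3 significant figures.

1.52 kg

Volume: 77,600 US gal × 3.785 L/gal = 293,716 L.
[OCl⁻]/[HOCl] = 10^(pH − pKa) = 10^(7.7 − 7.58) = 1.318; fraction as HOCl = 1/(1 + 1.318) = 0.4314.
Free chlorine required for 2.09 ppm HOCl: 2.09 / 0.4314 = 4.845 ppm.
FC to add: 4.845 − 0.2 = 4.645 mg/L as Cl₂.
Cl₂ equivalent: 4.645 mg/L × 293,716 L = 1364 g.
Product at 89.6% available Cl: 1364 / 0.896 = 1523 g.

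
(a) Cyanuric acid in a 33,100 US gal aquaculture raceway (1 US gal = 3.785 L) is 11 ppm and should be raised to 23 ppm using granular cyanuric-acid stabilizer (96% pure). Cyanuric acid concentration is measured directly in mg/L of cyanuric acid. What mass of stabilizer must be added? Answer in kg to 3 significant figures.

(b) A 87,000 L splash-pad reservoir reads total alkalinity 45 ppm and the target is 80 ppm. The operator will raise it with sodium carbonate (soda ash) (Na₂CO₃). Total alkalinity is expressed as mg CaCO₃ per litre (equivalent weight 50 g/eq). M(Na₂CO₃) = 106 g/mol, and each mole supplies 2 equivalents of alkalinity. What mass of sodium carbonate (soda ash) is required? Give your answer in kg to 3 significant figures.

(a) 1.57 kg; (b) 3.23 kg

(a) Volume: 33,100 US gal × 3.785 L/gal = 125,284 L.
(a) CYA to add: (23 − 11) = 12 mg/L × 125,284 L = 1503 g cyanuric acid.
(a) At 96% purity: 1503 / 0.96 = 1566 g product.

(b) Alkalinity to add: (80 − 45) = 35 mg/L as CaCO₃ × 87,000 L = 3045 g as CaCO₃.
(b) Equivalents: 3045 g ÷ 50 g/eq = 60.9 eq.
(b) Each mole of Na₂CO₃ supplies 2 eq, so 60.9 / 2 = 30.45 mol.
(b) Mass: 30.45 mol × 106 g/mol = 3228 g.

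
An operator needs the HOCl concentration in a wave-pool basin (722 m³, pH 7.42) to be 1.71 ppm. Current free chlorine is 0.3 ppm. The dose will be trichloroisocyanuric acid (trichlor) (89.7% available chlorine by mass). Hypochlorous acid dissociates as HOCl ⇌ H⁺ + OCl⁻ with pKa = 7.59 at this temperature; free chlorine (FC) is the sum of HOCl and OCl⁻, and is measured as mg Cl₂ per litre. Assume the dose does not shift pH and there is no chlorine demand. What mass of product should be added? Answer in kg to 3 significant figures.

Volume: 722 m³ = 722,000 L.
[OCl⁻]/[HOCl] = 10^(pH − pKa) = 10^(7.42 − 7.59) = 0.6761; fraction as HOCl = 1/(1 + 0.6761) = 0.5966.
Free chlorine required for 1.71 ppm HOCl: 1.71 / 0.5966 = 2.866 ppm.
FC to add: 2.866 − 0.3 = 2.566 mg/L as Cl₂.
Cl₂ equivalent: 2.566 mg/L × 722,000 L = 1853 g.
Product at 89.7% available Cl: 1853 / 0.897 = 2065 g.

2.07 kg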